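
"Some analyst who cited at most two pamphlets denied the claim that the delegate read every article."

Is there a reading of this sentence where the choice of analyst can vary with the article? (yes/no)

No

The described interpretation is the *every article* > *some analyst* scoping.
Structurally, *every article* is inside the complex NP *the claim that the delegate read every article*.
Since the clause is the complement of a nominal head, the CNPC blocks scope extraction.
*every article* is confined to the island and cannot take scope over *some analyst*.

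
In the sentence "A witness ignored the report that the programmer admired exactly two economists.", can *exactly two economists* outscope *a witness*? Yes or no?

No

The target quantifier *exactly two economists* is part of the complex NP *the report that the programmer admired exactly two economists*.
The complex NP is opaque for QR — the quantifier is frozen inside the noun's complement.
*exactly two economists* is confined to the island and cannot take scope over *a witness*.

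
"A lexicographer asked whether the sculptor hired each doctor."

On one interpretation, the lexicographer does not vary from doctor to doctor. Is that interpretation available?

Yes

This is the *a lexicographer* > *each doctor* reading.
Surface scope (*a lexicographer* > *each doctor*) is always derivable; islands only block QR, not in-situ interpretation.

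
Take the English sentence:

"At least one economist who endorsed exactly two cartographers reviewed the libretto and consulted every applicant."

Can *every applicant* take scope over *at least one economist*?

No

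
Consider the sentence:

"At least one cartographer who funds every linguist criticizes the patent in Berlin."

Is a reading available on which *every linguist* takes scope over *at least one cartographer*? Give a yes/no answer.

No

*every linguist* occurs within the relative clause *who funds every linguist*.
The relative clause forms an island for QR, so the quantifier is confined to the head noun's restrictor.
So *every linguist* cannot raise high enough to outscope *at least one cartographer*; only the surface ordering *at least one cartographer* > *every linguist* is available.
(Only the surface reading survives: one fixed cartographer with respect to all the relevant linguists.)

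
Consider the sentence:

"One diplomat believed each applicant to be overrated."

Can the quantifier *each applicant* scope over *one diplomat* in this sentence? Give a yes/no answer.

*each applicant* is the subject of an ECM infinitive — the infinitival complement of an ECM verb is not a scope island, so *each applicant* can raise into the matrix clause.
With no island boundary between them, the object can take inverse scope over the subject via ordinary QR within the clause.

Yes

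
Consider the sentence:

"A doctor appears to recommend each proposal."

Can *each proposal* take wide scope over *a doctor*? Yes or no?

Yes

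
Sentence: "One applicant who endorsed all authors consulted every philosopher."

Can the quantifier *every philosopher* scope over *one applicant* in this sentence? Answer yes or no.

*every philosopher* is a matrix argument; only *one applicant* is modified by the relative clause *who endorsed all authors*, so the RC island is irrelevant to the target quantifier.
No island intervenes, so both surface and inverse scope are derivable.

Yes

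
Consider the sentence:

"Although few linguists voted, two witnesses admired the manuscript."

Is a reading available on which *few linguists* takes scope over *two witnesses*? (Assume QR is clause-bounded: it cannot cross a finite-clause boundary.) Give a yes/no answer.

No

*few linguists* sits inside the adjunct clause *although few linguists voted*.
Adverbial clauses are not L-marked, so they are barriers for QR — the quantifier cannot escape the adjunct.
*few linguists* is confined to the island and cannot take scope over *two witnesses*.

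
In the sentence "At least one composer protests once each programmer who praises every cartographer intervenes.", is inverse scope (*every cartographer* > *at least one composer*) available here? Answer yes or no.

No

The DP *every cartographer* is contained in the relative clause *who praises every cartographer*, which is itself inside the adjunct *once each programmer who praises every cartographer intervenes*.
The quantifier would have to escape first the RC and then the adjunct — two independent island violations.
The inverse ordering *every cartographer* > *at least one composer* is therefore underivable.
(Only the surface reading survives: one fixed composer with respect to all the relevant cartographers.)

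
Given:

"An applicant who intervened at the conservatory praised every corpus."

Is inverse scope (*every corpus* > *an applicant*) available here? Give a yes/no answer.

Yes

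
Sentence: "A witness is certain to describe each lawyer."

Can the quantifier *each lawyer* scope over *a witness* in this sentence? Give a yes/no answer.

Yes

Raising constructions are monoclausal for scope purposes; *each lawyer* is not separated from *a witness* by any island.
Clause-internal QR can adjoin the lower DP above the subject, yielding the inverse reading.
The sentence is scopally ambiguous between *a witness* > *each lawyer* and *each lawyer* > *a witness*.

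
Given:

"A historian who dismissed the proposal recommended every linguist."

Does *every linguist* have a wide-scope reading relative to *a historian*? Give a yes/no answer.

Yes

*every linguist* sits in the matrix clause, not in the relative clause on *a historian*.
No island intervenes, so both surface and inverse scope are derivable.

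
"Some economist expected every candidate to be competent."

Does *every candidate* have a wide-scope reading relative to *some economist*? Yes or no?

The ECM infinitive is scope-transparent — *every candidate* is free to raise above *some economist*.
Since no island is crossed, the inverse ordering is licensed alongside surface scope.

Yes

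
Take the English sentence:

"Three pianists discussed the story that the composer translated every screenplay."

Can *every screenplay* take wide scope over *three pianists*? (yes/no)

No

*every screenplay* occurs within the complex NP *the story that the composer translated every screenplay*.
The Complex NP Constraint bars QR out of the complement clause of a noun.
So the wide-scope reading for *every screenplay* is blocked.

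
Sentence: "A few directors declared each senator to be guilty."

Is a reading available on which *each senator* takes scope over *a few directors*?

Yes

This is an ECM construction: *each senator* is the infinitival subject, Case-marked by the matrix verb, and the infinitive is transparent for QR.
Ordinary QR to a clause-peripheral position gives the wide-scope LF for the lower DP.
Both orderings are possible: *a few directors* > *each senator* and *each senator* > *a few directors*.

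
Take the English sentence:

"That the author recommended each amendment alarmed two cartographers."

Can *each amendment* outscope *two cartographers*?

No

*each amendment* is embedded in the sentential subject *that the author recommended each amendment*.
The subject-island constraint blocks QR out of a clausal subject.
The ordering *each amendment* > *two cartographers* is therefore underivable.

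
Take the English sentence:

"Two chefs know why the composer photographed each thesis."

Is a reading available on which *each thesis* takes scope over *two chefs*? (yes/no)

*each thesis* is embedded in the embedded question *why the composer photographed each thesis*.
An indirect question is a wh-island; the filled [Spec,CP] blocks QR across the CP edge.
So *each thesis* cannot raise to a position above *two chefs*.

No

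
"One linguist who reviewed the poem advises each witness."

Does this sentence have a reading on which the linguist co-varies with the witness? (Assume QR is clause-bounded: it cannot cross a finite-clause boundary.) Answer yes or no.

Yes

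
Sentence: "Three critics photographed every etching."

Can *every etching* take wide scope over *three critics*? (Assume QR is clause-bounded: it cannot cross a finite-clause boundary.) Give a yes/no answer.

Yes

Both DPs are arguments of the same predicate; there is no clause or island boundary between them.
Ordinary QR to a clause-peripheral position gives the wide-scope LF for the lower DP.
Both orderings are possible: *three critics* > *every etching* and *every etching* > *three critics*.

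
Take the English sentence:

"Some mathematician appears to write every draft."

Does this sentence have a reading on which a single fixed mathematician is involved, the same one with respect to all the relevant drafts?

Yes

That reading corresponds to *some mathematician* > *every draft*.
Nothing needs to raise for *some mathematician* > *every draft*, so no island constraint is at stake.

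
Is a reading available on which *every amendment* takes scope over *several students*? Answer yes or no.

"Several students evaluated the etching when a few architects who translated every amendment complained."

*every amendment* occurs within the relative clause *who translated every amendment*, which is itself inside the adjunct *when a few architects who translated every amendment complained*.
Two island boundaries intervene — the relative clause and the adjunct. Either alone would block QR.
So the wide-scope reading for *every amendment* is blocked.

No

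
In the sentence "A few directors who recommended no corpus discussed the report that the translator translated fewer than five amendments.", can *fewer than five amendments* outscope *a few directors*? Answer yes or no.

*fewer than five amendments* sits inside the complex NP *the report that the translator translated fewer than five amendments*.
Since the clause is the complement of a nominal head, the CNPC blocks scope extraction.
The inverse ordering *fewer than five amendments* > *a few directors* is therefore underivable.

No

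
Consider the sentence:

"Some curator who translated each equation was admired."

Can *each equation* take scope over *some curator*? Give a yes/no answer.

The DP *each equation* is contained in the relative clause *who translated each equation*.
The relative clause forms an island for QR, so the quantifier is confined to the head noun's restrictor.
Hence only narrow scope for *each equation* (under *some curator*) survives.
(Only the surface reading survives: one fixed curator with respect to all the relevant equations.)

No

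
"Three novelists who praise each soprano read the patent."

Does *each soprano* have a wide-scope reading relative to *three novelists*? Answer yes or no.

*each soprano* occurs within the relative clause *who praise each soprano*.
QR out of a relative clause is ruled out by the relative-clause island constraint.
*each soprano* > *three novelists* would require crossing that boundary, which is illicit.

No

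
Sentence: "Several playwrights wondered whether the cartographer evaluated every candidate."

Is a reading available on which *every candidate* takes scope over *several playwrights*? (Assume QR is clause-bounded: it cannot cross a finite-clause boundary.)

No

*every candidate* sits inside the embedded question *whether the cartographer evaluated every candidate*.
The wh-island constraint blocks QR out of an embedded interrogative.
So the wide-scope reading for *every candidate* is blocked.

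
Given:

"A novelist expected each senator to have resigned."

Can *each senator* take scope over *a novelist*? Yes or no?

Yes

*each senator* is the subject of an ECM infinitive — the infinitival complement of an ECM verb is not a scope island, so *each senator* can raise into the matrix clause.
Since no island is crossed, the inverse ordering is licensed alongside surface scope.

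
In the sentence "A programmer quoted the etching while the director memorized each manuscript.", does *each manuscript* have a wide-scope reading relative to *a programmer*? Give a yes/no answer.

*each manuscript* occurs within the adjunct clause *while the director memorized each manuscript*.
Scope out of an adjunct clause is unavailable: QR respects the adjunct-island constraint.
The inverse ordering *each manuscript* > *a programmer* is therefore underivable.

No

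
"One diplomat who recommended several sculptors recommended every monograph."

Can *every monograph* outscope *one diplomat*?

Yes

*every monograph* sits in the matrix clause, not in the relative clause on *one diplomat*.
Ordinary QR to a clause-peripheral position gives the wide-scope LF for the lower DP.
So *every monograph* > *one diplomat* is among the available readings.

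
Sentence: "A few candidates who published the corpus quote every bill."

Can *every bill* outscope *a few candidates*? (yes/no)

Yes

*every bill* is a matrix argument; only *a few candidates* is modified by the relative clause *who published the corpus*, so the RC island is irrelevant to the target quantifier.
QR within a single clause is free, so the lower quantifier may take scope over the higher one.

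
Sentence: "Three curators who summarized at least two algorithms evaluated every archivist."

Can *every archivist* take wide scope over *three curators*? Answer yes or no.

Yes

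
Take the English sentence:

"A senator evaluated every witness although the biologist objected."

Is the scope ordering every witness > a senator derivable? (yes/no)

Yes

Neither queried DP is inside the adjunct, so the adjunct-island constraint does not apply.
QR within a single clause is free, so the lower quantifier may take scope over the higher one.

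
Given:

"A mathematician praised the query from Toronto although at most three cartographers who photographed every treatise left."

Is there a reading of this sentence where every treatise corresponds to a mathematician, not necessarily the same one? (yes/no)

The described interpretation is the *every treatise* > *a mathematician* scoping.
Structurally, *every treatise* is inside the relative clause *who photographed every treatise*, which is itself inside the adjunct *although at most three cartographers who photographed every treatise left*.
Both the relative clause and the enclosing adjunct are scope islands; QR cannot cross either.
So *every treatise* cannot raise to a position above *a mathematician*.

No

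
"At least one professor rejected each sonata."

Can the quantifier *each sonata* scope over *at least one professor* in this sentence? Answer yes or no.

Yes

*each sonata* is the matrix object and *at least one professor* the matrix subject; the two are clausemates.
QR within a single clause is free, so the lower quantifier may take scope over the higher one.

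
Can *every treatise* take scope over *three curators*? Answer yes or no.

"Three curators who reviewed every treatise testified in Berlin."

*every treatise* occurs within the relative clause *who reviewed every treatise*.
QR out of a relative clause is ruled out by the relative-clause island constraint.
*every treatise* > *three curators* would require crossing that boundary, which is illicit.

No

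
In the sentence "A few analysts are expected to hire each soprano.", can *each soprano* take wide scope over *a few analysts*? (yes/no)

Yes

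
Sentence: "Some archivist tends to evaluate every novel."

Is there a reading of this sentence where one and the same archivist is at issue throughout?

The paraphrase describes the scope ordering *some archivist* > *every novel*.
Surface scope (*some archivist* > *every novel*) is always derivable; islands only block QR, not in-situ interpretation.

Yes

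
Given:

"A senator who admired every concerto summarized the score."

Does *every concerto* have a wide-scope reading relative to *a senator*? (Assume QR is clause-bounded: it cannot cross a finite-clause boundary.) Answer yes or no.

No

The DP *every concerto* is contained in the relative clause *who admired every concerto*.
Quantifiers inside a relative clause are trapped there; the RC boundary blocks QR.
Hence only narrow scope for *every concerto* (under *a senator*) survives.
(Only the surface reading survives: one fixed senator with respect to all the relevant concertos.)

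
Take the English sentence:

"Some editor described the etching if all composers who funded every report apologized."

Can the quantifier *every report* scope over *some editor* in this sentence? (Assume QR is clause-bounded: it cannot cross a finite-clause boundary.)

*every report* occurs within the relative clause *who funded every report*, which is itself inside the adjunct *if all composers who funded every report apologized*.
Even if one barrier were somehow void, the other would still block QR.
*every report* is confined to the island and cannot take scope over *some editor*.

No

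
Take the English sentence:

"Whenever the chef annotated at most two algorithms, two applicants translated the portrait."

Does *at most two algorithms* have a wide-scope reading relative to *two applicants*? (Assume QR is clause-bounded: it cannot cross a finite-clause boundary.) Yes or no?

No

The target quantifier *at most two algorithms* is part of the adjunct clause *whenever the chef annotated at most two algorithms*.
The adjunct-island constraint bars QR out of an adverbial clause.
So *at most two algorithms* cannot raise to a position above *two applicants*.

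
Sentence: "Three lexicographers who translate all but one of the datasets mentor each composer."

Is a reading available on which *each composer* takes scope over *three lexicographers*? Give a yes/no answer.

Yes

*each composer* sits in the matrix clause, not in the relative clause on *three lexicographers*.
With no island boundary between them, the object can take inverse scope over the subject via ordinary QR within the clause.
Both orderings are possible: *three lexicographers* > *each composer* and *each composer* > *three lexicographers*.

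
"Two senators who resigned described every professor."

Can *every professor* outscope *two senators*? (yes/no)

The relative clause *who resigned* modifies *two senators*, but *every professor* is not inside that relative clause — it is an argument of the matrix verb.
Nothing blocks QR of the lower DP to a position above the higher one, so inverse scope is available.
The sentence is scopally ambiguous between *two senators* > *every professor* and *every professor* > *two senators*.

Yes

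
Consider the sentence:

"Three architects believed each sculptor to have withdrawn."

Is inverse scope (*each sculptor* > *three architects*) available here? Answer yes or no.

Yes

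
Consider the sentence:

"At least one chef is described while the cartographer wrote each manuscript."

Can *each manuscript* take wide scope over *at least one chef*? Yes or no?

Structurally, *each manuscript* is inside the adjunct clause *while the cartographer wrote each manuscript*.
Scope out of an adjunct clause is unavailable: QR respects the adjunct-island constraint.
So *each manuscript* cannot raise to a position above *at least one chef*.

No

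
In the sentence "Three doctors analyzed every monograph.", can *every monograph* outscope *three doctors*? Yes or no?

Yes

*every monograph* and *three doctors* are in the same minimal clause.
With no island boundary between them, the object can take inverse scope over the subject via ordinary QR within the clause.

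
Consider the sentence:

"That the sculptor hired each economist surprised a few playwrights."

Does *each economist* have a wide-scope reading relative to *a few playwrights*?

No

The target quantifier *each economist* is part of the sentential subject *that the sculptor hired each economist*.
Clausal subjects are scope islands; QR from inside the subject into the matrix is barred.
There is no licit LF on which *each economist* c-commands *a few playwrights*.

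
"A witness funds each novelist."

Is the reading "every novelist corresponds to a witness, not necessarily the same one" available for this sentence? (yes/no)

Yes

That reading corresponds to *each novelist* > *a witness*.
*each novelist* is the matrix object and *a witness* the matrix subject; the two are clausemates.
No island intervenes, so both surface and inverse scope are derivable.
Both orderings are possible: *a witness* > *each novelist* and *each novelist* > *a witness*.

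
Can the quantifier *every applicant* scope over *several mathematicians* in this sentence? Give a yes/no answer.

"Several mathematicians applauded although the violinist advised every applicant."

*every applicant* occurs within the adjunct clause *although the violinist advised every applicant*.
Adjunct clauses are scope islands: a quantifier inside an adjunct cannot raise into the matrix clause.
*every applicant* is confined to the island and cannot take scope over *several mathematicians*.

No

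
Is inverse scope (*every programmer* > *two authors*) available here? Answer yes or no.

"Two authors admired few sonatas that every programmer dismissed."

Structurally, *every programmer* is inside the relative clause *that every programmer dismissed* modifying *few sonatas*.
A relative clause is a scope island — quantifier raising cannot cross its boundary.
So *every programmer* cannot raise high enough to outscope *two authors*; only the surface ordering *two authors* > *every programmer* is available.

No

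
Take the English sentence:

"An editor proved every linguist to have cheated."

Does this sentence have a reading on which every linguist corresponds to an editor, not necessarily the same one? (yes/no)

Yes

The described interpretation is the *every linguist* > *an editor* scoping.
The ECM infinitive is scope-transparent — *every linguist* is free to raise above *an editor*.
No island intervenes, so both surface and inverse scope are derivable.
So *every linguist* > *an editor* is among the available readings.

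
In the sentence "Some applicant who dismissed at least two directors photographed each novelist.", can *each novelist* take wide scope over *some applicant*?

The relative clause *who dismissed at least two directors* modifies *some applicant*, but *each novelist* is not inside that relative clause — it is an argument of the matrix verb.
No island intervenes, so both surface and inverse scope are derivable.

Yes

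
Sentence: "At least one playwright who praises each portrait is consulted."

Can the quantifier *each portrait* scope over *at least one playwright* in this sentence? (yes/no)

No

*each portrait* is embedded in the relative clause *who praises each portrait*.
The relative clause forms an island for QR, so the quantifier is confined to the head noun's restrictor.
*each portrait* > *at least one playwright* would require crossing that boundary, which is illicit.
(Only the surface reading survives: one fixed playwright with respect to all the relevant portraits.)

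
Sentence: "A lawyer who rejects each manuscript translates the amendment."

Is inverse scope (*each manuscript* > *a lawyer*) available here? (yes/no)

No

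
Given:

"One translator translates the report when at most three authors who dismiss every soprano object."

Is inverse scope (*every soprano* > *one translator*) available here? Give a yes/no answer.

*every soprano* occurs within the relative clause *who dismiss every soprano*, which is itself inside the adjunct *when at most three authors who dismiss every soprano object*.
Two island boundaries intervene — the relative clause and the adjunct. Either alone would block QR.
*every soprano* > *one translator* would require crossing that boundary, which is illicit.

No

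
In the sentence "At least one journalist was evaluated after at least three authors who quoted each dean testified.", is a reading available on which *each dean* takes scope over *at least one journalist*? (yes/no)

No

The DP *each dean* is contained in the relative clause *who quoted each dean*, which is itself inside the adjunct *after at least three authors who quoted each dean testified*.
Nested islands: the RC island is itself inside an adjunct island, so wide scope is doubly excluded.
Hence only narrow scope for *each dean* (under *at least one journalist*) survives.
(Only the surface reading survives: one fixed journalist with respect to all the relevant deans.)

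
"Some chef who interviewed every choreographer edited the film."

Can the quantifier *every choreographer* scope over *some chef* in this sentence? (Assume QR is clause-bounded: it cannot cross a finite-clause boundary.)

No

*every choreographer* sits inside the relative clause *who interviewed every choreographer*.
Relative clauses block scope extraction: QR cannot target a position outside the modified NP.
So the wide-scope reading for *every choreographer* is blocked.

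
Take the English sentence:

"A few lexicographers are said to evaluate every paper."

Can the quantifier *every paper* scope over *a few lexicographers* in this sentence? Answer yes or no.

Yes

Infinitival complements of raising predicates do not block QR; *every paper* and *a few lexicographers* are effectively clausemates.
Since no island is crossed, the inverse ordering is licensed alongside surface scope.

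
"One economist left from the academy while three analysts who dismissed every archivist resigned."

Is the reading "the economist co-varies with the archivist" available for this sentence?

No

The paraphrase describes the scope ordering *every archivist* > *one economist*.
Structurally, *every archivist* is inside the relative clause *who dismissed every archivist*, which is itself inside the adjunct *while three analysts who dismissed every archivist resigned*.
Two island boundaries intervene — the relative clause and the adjunct. Either alone would block QR.
Hence only narrow scope for *every archivist* (under *one economist*) survives.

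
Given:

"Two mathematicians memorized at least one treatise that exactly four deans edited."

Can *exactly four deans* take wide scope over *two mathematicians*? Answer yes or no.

No

*exactly four deans* sits inside the relative clause *that exactly four deans edited* modifying *at least one treatise*.
Relative clauses block scope extraction: QR cannot target a position outside the modified NP.
The inverse ordering *exactly four deans* > *two mathematicians* is therefore underivable.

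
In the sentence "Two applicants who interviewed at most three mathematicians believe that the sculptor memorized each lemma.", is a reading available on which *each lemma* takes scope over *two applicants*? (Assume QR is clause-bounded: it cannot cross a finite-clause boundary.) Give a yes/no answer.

*each lemma* occurs within the finite complement clause *that the sculptor memorized each lemma*.
Given the clause-boundedness assumption, QR cannot cross the finite CP into the matrix.
*each lemma* > *two applicants* would require crossing that boundary, which is illicit.

No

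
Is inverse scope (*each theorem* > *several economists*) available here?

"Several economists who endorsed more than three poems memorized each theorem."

*each theorem* sits in the matrix clause, not in the relative clause on *several economists*.
With no island boundary between them, the object can take inverse scope over the subject via ordinary QR within the clause.
Both orderings are possible: *several economists* > *each theorem* and *each theorem* > *several economists*.

Yes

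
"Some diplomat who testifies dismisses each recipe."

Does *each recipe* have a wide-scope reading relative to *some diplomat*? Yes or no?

Yes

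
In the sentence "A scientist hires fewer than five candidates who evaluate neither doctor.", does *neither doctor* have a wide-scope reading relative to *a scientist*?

No

The target quantifier *neither doctor* is part of the relative clause *who evaluate neither doctor* modifying *fewer than five candidates*.
A relative clause is a scope island — quantifier raising cannot cross its boundary.
So *neither doctor* cannot raise to a position above *a scientist*.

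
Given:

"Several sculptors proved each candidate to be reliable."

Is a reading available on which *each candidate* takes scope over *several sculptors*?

ECM infinitives lack a CP barrier, so *each candidate* can QR over the matrix subject *several sculptors*.
Since no island is crossed, the inverse ordering is licensed alongside surface scope.

Yes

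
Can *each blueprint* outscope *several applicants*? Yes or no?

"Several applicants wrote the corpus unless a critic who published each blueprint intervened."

The DP *each blueprint* is contained in the relative clause *who published each blueprint*, which is itself inside the adjunct *unless a critic who published each blueprint intervened*.
Nested islands: the RC island is itself inside an adjunct island, so wide scope is doubly excluded.
So *each blueprint* cannot raise high enough to outscope *several applicants*; only the surface ordering *several applicants* > *each blueprint* is available.

No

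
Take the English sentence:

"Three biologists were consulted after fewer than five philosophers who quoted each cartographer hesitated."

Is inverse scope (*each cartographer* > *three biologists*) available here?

The target quantifier *each cartographer* is part of the relative clause *who quoted each cartographer*, which is itself inside the adjunct *after fewer than five philosophers who quoted each cartographer hesitated*.
Even if one barrier were somehow void, the other would still block QR.
So *each cartographer* cannot raise high enough to outscope *three biologists*; only the surface ordering *three biologists* > *each cartographer* is available.

No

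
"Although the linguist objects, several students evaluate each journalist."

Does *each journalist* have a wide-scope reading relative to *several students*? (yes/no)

Yes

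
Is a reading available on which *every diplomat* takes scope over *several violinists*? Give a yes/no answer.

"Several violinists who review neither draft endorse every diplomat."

*every diplomat* sits in the matrix clause, not in the relative clause on *several violinists*.
No island intervenes, so both surface and inverse scope are derivable.

Yes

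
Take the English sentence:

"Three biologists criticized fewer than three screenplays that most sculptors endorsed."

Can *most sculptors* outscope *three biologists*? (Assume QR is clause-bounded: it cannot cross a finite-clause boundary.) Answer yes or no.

No

The DP *most sculptors* is contained in the relative clause *that most sculptors endorsed* modifying *fewer than three screenplays*.
QR out of a relative clause is ruled out by the relative-clause island constraint.
The inverse ordering *most sculptors* > *three biologists* is therefore underivable.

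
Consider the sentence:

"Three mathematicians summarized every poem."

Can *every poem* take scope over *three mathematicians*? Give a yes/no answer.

Both DPs are arguments of the same predicate; there is no clause or island boundary between them.
No island intervenes, so both surface and inverse scope are derivable.
So *every poem* > *three mathematicians* is among the available readings.

Yes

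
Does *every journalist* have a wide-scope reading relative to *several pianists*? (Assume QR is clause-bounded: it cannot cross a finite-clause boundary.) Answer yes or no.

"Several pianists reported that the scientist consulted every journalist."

No

*every journalist* sits inside the finite complement clause *that the scientist consulted every journalist*.
Under clause-bounded QR, a quantifier in an embedded finite clause cannot raise into the matrix clause.
So the wide-scope reading for *every journalist* is blocked.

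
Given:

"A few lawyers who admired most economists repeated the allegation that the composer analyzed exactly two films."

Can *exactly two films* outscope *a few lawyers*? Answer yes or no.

No

*exactly two films* sits inside the complex NP *the allegation that the composer analyzed exactly two films*.
The Complex NP Constraint bars QR out of the complement clause of a noun.
There is no licit LF on which *exactly two films* c-commands *a few lawyers*.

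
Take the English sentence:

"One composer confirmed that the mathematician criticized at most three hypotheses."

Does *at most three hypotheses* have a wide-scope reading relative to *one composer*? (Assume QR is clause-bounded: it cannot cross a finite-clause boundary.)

No

The target quantifier *at most three hypotheses* is part of the finite complement clause *that the mathematician criticized at most three hypotheses*.
With QR restricted to its own tensed clause, the embedded quantifier cannot reach a matrix scope position.
So *at most three hypotheses* cannot raise to a position above *one composer*.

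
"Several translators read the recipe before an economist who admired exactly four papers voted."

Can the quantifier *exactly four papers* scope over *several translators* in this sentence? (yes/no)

No

*exactly four papers* is embedded in the relative clause *who admired exactly four papers*, which is itself inside the adjunct *before an economist who admired exactly four papers voted*.
Even if one barrier were somehow void, the other would still block QR.
There is no licit LF on which *exactly four papers* c-commands *several translators*.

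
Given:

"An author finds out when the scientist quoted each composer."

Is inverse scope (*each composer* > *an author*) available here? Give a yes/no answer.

No

Structurally, *each composer* is inside the embedded question *when the scientist quoted each composer*.
QR across an interrogative CP boundary is ruled out as a wh-island violation.
So the wide-scope reading for *each composer* is blocked.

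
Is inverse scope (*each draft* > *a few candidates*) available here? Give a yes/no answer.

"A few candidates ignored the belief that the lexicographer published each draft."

*each draft* sits inside the complex NP *the belief that the lexicographer published each draft*.
The complex NP is opaque for QR — the quantifier is frozen inside the noun's complement.
There is no licit LF on which *each draft* c-commands *a few candidates*.

No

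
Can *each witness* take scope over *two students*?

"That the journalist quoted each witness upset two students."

No

*each witness* is embedded in the sentential subject *that the journalist quoted each witness*.
Subjects — clausal subjects included — are islands for extraction, and QR is no exception.
*each witness* > *two students* would require crossing that boundary, which is illicit.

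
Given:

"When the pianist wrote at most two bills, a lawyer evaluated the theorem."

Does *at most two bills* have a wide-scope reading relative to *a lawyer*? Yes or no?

No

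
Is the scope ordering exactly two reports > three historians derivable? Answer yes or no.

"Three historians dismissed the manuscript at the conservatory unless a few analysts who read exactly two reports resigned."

No

Structurally, *exactly two reports* is inside the relative clause *who read exactly two reports*, which is itself inside the adjunct *unless a few analysts who read exactly two reports resigned*.
Nested islands: the RC island is itself inside an adjunct island, so wide scope is doubly excluded.
So *exactly two reports* cannot raise high enough to outscope *three historians*; only the surface ordering *three historians* > *exactly two reports* is available.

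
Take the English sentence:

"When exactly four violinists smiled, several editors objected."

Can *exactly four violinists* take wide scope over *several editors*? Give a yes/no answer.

No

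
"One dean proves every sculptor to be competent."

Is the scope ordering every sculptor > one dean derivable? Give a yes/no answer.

*every sculptor* is the subject of an ECM infinitive — the infinitival complement of an ECM verb is not a scope island, so *every sculptor* can raise into the matrix clause.
Nothing blocks QR of the lower DP to a position above the higher one, so inverse scope is available.

Yes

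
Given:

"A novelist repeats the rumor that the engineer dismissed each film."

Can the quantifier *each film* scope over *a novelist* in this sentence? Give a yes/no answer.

No

Structurally, *each film* is inside the complex NP *the rumor that the engineer dismissed each film*.
The Complex NP Constraint bars QR out of the complement clause of a noun.
So *each film* cannot raise high enough to outscope *a novelist*; only the surface ordering *a novelist* > *each film* is available.
(Only the surface reading survives: one fixed novelist with respect to all the relevant films.)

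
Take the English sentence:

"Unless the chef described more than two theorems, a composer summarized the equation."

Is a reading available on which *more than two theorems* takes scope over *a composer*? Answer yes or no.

No

*more than two theorems* sits inside the adjunct clause *unless the chef described more than two theorems*.
Adverbial clauses are not L-marked, so they are barriers for QR — the quantifier cannot escape the adjunct.
*more than two theorems* > *a composer* would require crossing that boundary, which is illicit.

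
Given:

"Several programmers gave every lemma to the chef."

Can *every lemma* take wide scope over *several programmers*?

Yes

*several programmers* and *every lemma* are co-arguments of the matrix verb, with nothing but a clause-internal boundary between them.
QR within a single clause is free, so the lower quantifier may take scope over the higher one.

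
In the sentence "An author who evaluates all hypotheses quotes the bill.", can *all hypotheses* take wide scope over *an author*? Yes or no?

No

*all hypotheses* is embedded in the relative clause *who evaluates all hypotheses*.
A relative clause is a scope island — quantifier raising cannot cross its boundary.
So *all hypotheses* cannot raise to a position above *an author*.
(Only the surface reading survives: one fixed author with respect to all the relevant hypotheses.)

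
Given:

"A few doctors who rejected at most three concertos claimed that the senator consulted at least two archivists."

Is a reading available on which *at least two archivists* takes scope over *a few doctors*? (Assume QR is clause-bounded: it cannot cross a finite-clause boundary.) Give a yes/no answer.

The target quantifier *at least two archivists* is part of the finite complement clause *that the senator consulted at least two archivists*.
Under clause-bounded QR, a quantifier in an embedded finite clause cannot raise into the matrix clause.
There is no licit LF on which *at least two archivists* c-commands *a few doctors*.

No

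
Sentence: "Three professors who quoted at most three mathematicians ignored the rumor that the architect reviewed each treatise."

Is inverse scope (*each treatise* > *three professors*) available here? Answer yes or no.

*each treatise* sits inside the complex NP *the rumor that the architect reviewed each treatise*.
The Complex NP Constraint bars QR out of the complement clause of a noun.
*each treatise* > *three professors* would require crossing that boundary, which is illicit.

No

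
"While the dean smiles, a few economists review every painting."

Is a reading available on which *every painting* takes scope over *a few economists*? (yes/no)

The adjunct island is irrelevant here — *every painting* and *a few economists* are both in the matrix clause.
No island intervenes, so both surface and inverse scope are derivable.

Yes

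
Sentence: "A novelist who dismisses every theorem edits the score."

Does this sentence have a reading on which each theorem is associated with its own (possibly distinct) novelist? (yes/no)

This is the *every theorem* > *a novelist* reading.
*every theorem* is embedded in the relative clause *who dismisses every theorem*.
Relative clauses block scope extraction: QR cannot target a position outside the modified NP.
There is no licit LF on which *every theorem* c-commands *a novelist*.

No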